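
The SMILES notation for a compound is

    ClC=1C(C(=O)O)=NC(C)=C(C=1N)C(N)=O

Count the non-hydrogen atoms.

Every atom symbol written in the SMILES (organic subset) is one heavy atom; implicit H are not written.
Heavy atoms by element → C:8, Cl:1, N:3, O:3.
Total: 15.

15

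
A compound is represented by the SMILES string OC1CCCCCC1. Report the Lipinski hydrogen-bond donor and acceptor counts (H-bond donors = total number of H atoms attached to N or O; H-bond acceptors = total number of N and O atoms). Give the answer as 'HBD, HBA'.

Donors: find every N or O and count the H atoms it carries.
  atom 1 (O): bond orders sum to 1 → 1 H
Lipinski HBD = 1.
Acceptors: N atoms = 0, O atoms = 1 → HBA = 1.

1, 1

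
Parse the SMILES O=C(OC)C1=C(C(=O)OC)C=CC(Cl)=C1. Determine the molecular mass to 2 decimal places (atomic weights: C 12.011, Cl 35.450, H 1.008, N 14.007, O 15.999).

228.63 g/mol

First, the molecular formula is C10H9ClO4 (counting implicit H from valence).
  C: 10 × 12.011 = 120.110
  Cl: 1 × 35.450 = 35.450
  H: 9 × 1.008 = 9.072
  O: 4 × 15.999 = 63.996
Sum: 10×12.011 + 1×35.450 + 9×1.008 + 4×15.999 = 228.628 → 228.63 g/mol.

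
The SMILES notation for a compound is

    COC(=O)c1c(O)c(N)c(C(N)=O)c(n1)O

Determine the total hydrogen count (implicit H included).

Walk through each heavy atom and fill implicit hydrogens from standard valence (C 4, N 3, O 2, S 2, halogen 1); for lowercase aromatic atoms, an aromatic c carries 1 H when it has two neighbours and 0 H with three, and aromatic n carries 0 H:
  atom 1: C, bond orders sum to 1 (valence 4) → 3 H
  atom 2: O, bond orders sum to 2 (valence 2) → 0 H
  atom 3: C, bond orders sum to 4 (valence 4) → 0 H
  atom 4: O, bond orders sum to 2 (valence 2) → 0 H
  atom 5: aromatic c, 3 neighbours → 0 H
  atom 6: aromatic c, 3 neighbours → 0 H
  atom 7: O, bond orders sum to 1 (valence 2) → 1 H
  atom 8: aromatic c, 3 neighbours → 0 H
  atom 9: N, bond orders sum to 1 (valence 3) → 2 H
  atom 10: aromatic c, 3 neighbours → 0 H
  atom 11: C, bond orders sum to 4 (valence 4) → 0 H
  atom 12: N, bond orders sum to 1 (valence 3) → 2 H
  atom 13: O, bond orders sum to 2 (valence 2) → 0 H
  atom 14: aromatic c, 3 neighbours → 0 H
  atom 15: aromatic n, 2 neighbours → 0 H
  atom 16: O, bond orders sum to 1 (valence 2) → 1 H
Total hydrogens: 9.

9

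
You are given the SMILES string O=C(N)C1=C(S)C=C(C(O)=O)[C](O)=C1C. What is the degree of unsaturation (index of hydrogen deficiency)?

6

Degree of unsaturation = (number of rings) + (number of π bonds).
Ring closures in the SMILES: 1.
π bonds: 5 double bonds (each 1 DoU) → 5 DoU from unsaturation.
Total DoU = 1 + 5 = 6.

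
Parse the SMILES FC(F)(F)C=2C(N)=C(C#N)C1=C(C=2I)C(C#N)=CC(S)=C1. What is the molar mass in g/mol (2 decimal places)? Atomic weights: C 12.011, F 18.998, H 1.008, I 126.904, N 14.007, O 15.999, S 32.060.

First, the molecular formula is C13H5F3IN3S (counting implicit H from valence).
  C: 13 × 12.011 = 156.143
  F: 3 × 18.998 = 56.994
  H: 5 × 1.008 = 5.040
  I: 1 × 126.904 = 126.904
  N: 3 × 14.007 = 42.021
  S: 1 × 32.060 = 32.060
Sum: 13×12.011 + 3×18.998 + 5×1.008 + 1×126.904 + 3×14.007 + 1×32.060 = 419.162 → 419.16 g/mol.

419.16 g/mol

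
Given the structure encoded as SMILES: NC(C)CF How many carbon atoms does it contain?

Count every carbon token in the SMILES (each C, including those in ring-closure positions and inside branches).
Carbon count: 3.

3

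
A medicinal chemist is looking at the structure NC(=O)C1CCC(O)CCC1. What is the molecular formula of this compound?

Walk through each heavy atom and fill implicit hydrogens from standard valence (C 4, N 3, O 2, S 2, halogen 1):
  atom 1: N, bond orders sum to 1 (valence 3) → 2 H
  atom 2: C, bond orders sum to 4 (valence 4) → 0 H
  atom 3: O, bond orders sum to 2 (valence 2) → 0 H
  atom 4: C, bond orders sum to 3 (valence 4) → 1 H
  atom 5: C, bond orders sum to 2 (valence 4) → 2 H
  atom 6: C, bond orders sum to 2 (valence 4) → 2 H
  atom 7: C, bond orders sum to 3 (valence 4) → 1 H
  atom 8: O, bond orders sum to 1 (valence 2) → 1 H
  atom 9: C, bond orders sum to 2 (valence 4) → 2 H
  atom 10: C, bond orders sum to 2 (valence 4) → 2 H
  atom 11: C, bond orders sum to 2 (valence 4) → 2 H
Totals → C:8, H:15, N:1, O:2.

C8H15NO2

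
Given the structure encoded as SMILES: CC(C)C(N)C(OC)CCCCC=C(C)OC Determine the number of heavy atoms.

17

Every atom symbol written in the SMILES (organic subset) is one heavy atom; implicit H are not written.
Heavy atoms by element → C:14, N:1, O:2.
Total: 17.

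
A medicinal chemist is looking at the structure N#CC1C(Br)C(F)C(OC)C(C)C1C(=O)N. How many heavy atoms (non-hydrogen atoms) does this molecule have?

Every atom symbol written in the SMILES (organic subset) is one heavy atom; implicit H are not written.
Heavy atoms by element → Br:1, C:10, F:1, N:2, O:2.
Total: 16.

16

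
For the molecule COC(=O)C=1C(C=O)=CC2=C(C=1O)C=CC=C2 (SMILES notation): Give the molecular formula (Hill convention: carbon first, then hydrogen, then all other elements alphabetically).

Walk through each heavy atom and fill implicit hydrogens from standard valence (C 4, N 3, O 2, S 2, halogen 1):
  atom 1: C, bond orders sum to 1 (valence 4) → 3 H
  atom 2: O, bond orders sum to 2 (valence 2) → 0 H
  atom 3: C, bond orders sum to 4 (valence 4) → 0 H
  atom 4: O, bond orders sum to 2 (valence 2) → 0 H
  atom 5: C, bond orders sum to 4 (valence 4) → 0 H
  atom 6: C, bond orders sum to 4 (valence 4) → 0 H
  atom 7: C, bond orders sum to 3 (valence 4) → 1 H
  atom 8: O, bond orders sum to 2 (valence 2) → 0 H
  atom 9: C, bond orders sum to 3 (valence 4) → 1 H
  atom 10: C, bond orders sum to 4 (valence 4) → 0 H
  atom 11: C, bond orders sum to 4 (valence 4) → 0 H
  atom 12: C, bond orders sum to 4 (valence 4) → 0 H
  atom 13: O, bond orders sum to 1 (valence 2) → 1 H
  atom 14: C, bond orders sum to 3 (valence 4) → 1 H
  atom 15: C, bond orders sum to 3 (valence 4) → 1 H
  atom 16: C, bond orders sum to 3 (valence 4) → 1 H
  atom 17: C, bond orders sum to 3 (valence 4) → 1 H
Totals → C:13, H:10, O:4.
In Hill order: C13H10O4.

C13H10O4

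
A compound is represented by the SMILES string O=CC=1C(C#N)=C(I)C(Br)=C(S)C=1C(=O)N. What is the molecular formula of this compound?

Walk through each heavy atom and fill implicit hydrogens from standard valence (C 4, N 3, O 2, S 2, halogen 1):
  atom 1: O, bond orders sum to 2 (valence 2) → 0 H
  atom 2: C, bond orders sum to 3 (valence 4) → 1 H
  atom 3: C, bond orders sum to 4 (valence 4) → 0 H
  atom 4: C, bond orders sum to 4 (valence 4) → 0 H
  atom 5: C, bond orders sum to 4 (valence 4) → 0 H
  atom 6: N, bond orders sum to 3 (valence 3) → 0 H
  atom 7: C, bond orders sum to 4 (valence 4) → 0 H
  atom 8: I (halogen, monovalent) → 0 H
  atom 9: C, bond orders sum to 4 (valence 4) → 0 H
  atom 10: Br (halogen, monovalent) → 0 H
  atom 11: C, bond orders sum to 4 (valence 4) → 0 H
  atom 12: S, bond orders sum to 1 (valence 2) → 1 H
  atom 13: C, bond orders sum to 4 (valence 4) → 0 H
  atom 14: C, bond orders sum to 4 (valence 4) → 0 H
  atom 15: O, bond orders sum to 2 (valence 2) → 0 H
  atom 16: N, bond orders sum to 1 (valence 3) → 2 H
Totals → C:9, H:4, Br:1, I:1, N:2, O:2, S:1.
In Hill order: C9H4BrIN2O2S.

C9H4BrIN2O2S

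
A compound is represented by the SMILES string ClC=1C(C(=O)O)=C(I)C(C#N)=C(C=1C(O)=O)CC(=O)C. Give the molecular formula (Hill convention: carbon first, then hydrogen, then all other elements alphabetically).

Walk through each heavy atom and fill implicit hydrogens from standard valence (C 4, N 3, O 2, S 2, halogen 1):
  atom 1: Cl (halogen, monovalent) → 0 H
  atom 2: C, bond orders sum to 4 (valence 4) → 0 H
  atom 3: C, bond orders sum to 4 (valence 4) → 0 H
  atom 4: C, bond orders sum to 4 (valence 4) → 0 H
  atom 5: O, bond orders sum to 2 (valence 2) → 0 H
  atom 6: O, bond orders sum to 1 (valence 2) → 1 H
  atom 7: C, bond orders sum to 4 (valence 4) → 0 H
  atom 8: I (halogen, monovalent) → 0 H
  atom 9: C, bond orders sum to 4 (valence 4) → 0 H
  atom 10: C, bond orders sum to 4 (valence 4) → 0 H
  atom 11: N, bond orders sum to 3 (valence 3) → 0 H
  atom 12: C, bond orders sum to 4 (valence 4) → 0 H
  atom 13: C, bond orders sum to 4 (valence 4) → 0 H
  atom 14: C, bond orders sum to 4 (valence 4) → 0 H
  atom 15: O, bond orders sum to 1 (valence 2) → 1 H
  atom 16: O, bond orders sum to 2 (valence 2) → 0 H
  atom 17: C, bond orders sum to 2 (valence 4) → 2 H
  atom 18: C, bond orders sum to 4 (valence 4) → 0 H
  atom 19: O, bond orders sum to 2 (valence 2) → 0 H
  atom 20: C, bond orders sum to 1 (valence 4) → 3 H
Totals → C:12, H:7, Cl:1, I:1, N:1, O:5.

C12H7ClINO5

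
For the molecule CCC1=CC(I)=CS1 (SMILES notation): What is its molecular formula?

C6H7IS

Walk through each heavy atom and fill implicit hydrogens from standard valence (C 4, N 3, O 2, S 2, halogen 1):
  atom 1: C, bond orders sum to 1 (valence 4) → 3 H
  atom 2: C, bond orders sum to 2 (valence 4) → 2 H
  atom 3: C, bond orders sum to 4 (valence 4) → 0 H
  atom 4: C, bond orders sum to 3 (valence 4) → 1 H
  atom 5: C, bond orders sum to 4 (valence 4) → 0 H
  atom 6: I (halogen, monovalent) → 0 H
  atom 7: C, bond orders sum to 3 (valence 4) → 1 H
  atom 8: S, bond orders sum to 2 (valence 2) → 0 H
Totals → C:6, H:7, I:1, S:1.
In Hill order: C6H7IS.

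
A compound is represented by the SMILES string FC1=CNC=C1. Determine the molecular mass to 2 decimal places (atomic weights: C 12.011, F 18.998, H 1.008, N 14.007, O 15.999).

First, the molecular formula is C4H4FN (counting implicit H from valence).
  C: 4 × 12.011 = 48.044
  F: 1 × 18.998 = 18.998
  H: 4 × 1.008 = 4.032
  N: 1 × 14.007 = 14.007
Sum: 4×12.011 + 1×18.998 + 4×1.008 + 1×14.007 = 85.081 → 85.08 g/mol.

85.08 g/mol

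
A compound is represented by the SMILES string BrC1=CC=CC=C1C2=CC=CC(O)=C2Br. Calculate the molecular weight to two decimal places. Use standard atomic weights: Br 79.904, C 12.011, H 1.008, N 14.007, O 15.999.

First, the molecular formula is C12H8Br2O (counting implicit H from valence).
  Br: 2 × 79.904 = 159.808
  C: 12 × 12.011 = 144.132
  H: 8 × 1.008 = 8.064
  O: 1 × 15.999 = 15.999
Sum: 2×79.904 + 12×12.011 + 8×1.008 + 1×15.999 = 328.003 → 328.00 g/mol.

328.00 g/mol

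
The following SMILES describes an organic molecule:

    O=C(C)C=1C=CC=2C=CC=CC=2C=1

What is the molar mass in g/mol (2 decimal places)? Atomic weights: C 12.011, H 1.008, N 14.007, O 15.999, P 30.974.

First, the molecular formula is C12H10O (counting implicit H from valence).
  C: 12 × 12.011 = 144.132
  H: 10 × 1.008 = 10.080
  O: 1 × 15.999 = 15.999
Sum: 12×12.011 + 10×1.008 + 1×15.999 = 170.211 → 170.21 g/mol.

170.21 g/mol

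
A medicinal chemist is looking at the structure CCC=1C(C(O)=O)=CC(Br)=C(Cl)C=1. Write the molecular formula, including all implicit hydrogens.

Walk through each heavy atom and fill implicit hydrogens from standard valence (C 4, N 3, O 2, S 2, halogen 1):
  atom 1: C, bond orders sum to 1 (valence 4) → 3 H
  atom 2: C, bond orders sum to 2 (valence 4) → 2 H
  atom 3: C, bond orders sum to 4 (valence 4) → 0 H
  atom 4: C, bond orders sum to 4 (valence 4) → 0 H
  atom 5: C, bond orders sum to 4 (valence 4) → 0 H
  atom 6: O, bond orders sum to 1 (valence 2) → 1 H
  atom 7: O, bond orders sum to 2 (valence 2) → 0 H
  atom 8: C, bond orders sum to 3 (valence 4) → 1 H
  atom 9: C, bond orders sum to 4 (valence 4) → 0 H
  atom 10: Br (halogen, monovalent) → 0 H
  atom 11: C, bond orders sum to 4 (valence 4) → 0 H
  atom 12: Cl (halogen, monovalent) → 0 H
  atom 13: C, bond orders sum to 3 (valence 4) → 1 H
Totals → C:9, H:8, Br:1, Cl:1, O:2.
In Hill order: C9H8BrClO2.

C9H8BrClO2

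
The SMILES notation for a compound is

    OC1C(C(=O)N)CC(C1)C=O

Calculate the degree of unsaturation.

Degree of unsaturation = (number of rings) + (number of π bonds).
Ring closures in the SMILES: 1.
π bonds: 2 double bonds (each 1 DoU) → 2 DoU from unsaturation.
Total DoU = 1 + 2 = 3.

3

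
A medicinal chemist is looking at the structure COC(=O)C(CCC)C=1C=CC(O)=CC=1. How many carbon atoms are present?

Count every carbon token in the SMILES (each C, including those in ring-closure positions and inside branches).
Carbon count: 12.

12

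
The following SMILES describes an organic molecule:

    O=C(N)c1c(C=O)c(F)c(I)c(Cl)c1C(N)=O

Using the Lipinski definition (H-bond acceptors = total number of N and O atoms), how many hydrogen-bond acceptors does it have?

N atoms: 2; O atoms: 3.
Lipinski HBA = 2 + 3 = 5.

5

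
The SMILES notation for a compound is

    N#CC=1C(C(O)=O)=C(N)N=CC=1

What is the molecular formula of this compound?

C7H5N3O2

Walk through each heavy atom and fill implicit hydrogens from standard valence (C 4, N 3, O 2, S 2, halogen 1):
  atom 1: N, bond orders sum to 3 (valence 3) → 0 H
  atom 2: C, bond orders sum to 4 (valence 4) → 0 H
  atom 3: C, bond orders sum to 4 (valence 4) → 0 H
  atom 4: C, bond orders sum to 4 (valence 4) → 0 H
  atom 5: C, bond orders sum to 4 (valence 4) → 0 H
  atom 6: O, bond orders sum to 1 (valence 2) → 1 H
  atom 7: O, bond orders sum to 2 (valence 2) → 0 H
  atom 8: C, bond orders sum to 4 (valence 4) → 0 H
  atom 9: N, bond orders sum to 1 (valence 3) → 2 H
  atom 10: N, bond orders sum to 3 (valence 3) → 0 H
  atom 11: C, bond orders sum to 3 (valence 4) → 1 H
  atom 12: C, bond orders sum to 3 (valence 4) → 1 H
Totals → C:7, H:5, N:3, O:2.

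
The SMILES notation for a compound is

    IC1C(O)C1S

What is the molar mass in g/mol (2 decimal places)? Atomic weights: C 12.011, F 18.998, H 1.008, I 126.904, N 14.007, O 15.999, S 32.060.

216.04 g/mol

First, the molecular formula is C3H5IOS (counting implicit H from valence).
  C: 3 × 12.011 = 36.033
  H: 5 × 1.008 = 5.040
  I: 1 × 126.904 = 126.904
  O: 1 × 15.999 = 15.999
  S: 1 × 32.060 = 32.060
Sum: 3×12.011 + 5×1.008 + 1×126.904 + 1×15.999 + 1×32.060 = 216.036 → 216.04 g/mol.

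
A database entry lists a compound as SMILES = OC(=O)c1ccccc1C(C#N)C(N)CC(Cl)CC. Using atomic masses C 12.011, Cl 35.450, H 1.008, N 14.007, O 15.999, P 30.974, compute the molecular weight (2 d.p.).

280.75 g/mol

First, the molecular formula is C14H17ClN2O2 (counting implicit H from valence).
  C: 14 × 12.011 = 168.154
  Cl: 1 × 35.450 = 35.450
  H: 17 × 1.008 = 17.136
  N: 2 × 14.007 = 28.014
  O: 2 × 15.999 = 31.998
Sum: 14×12.011 + 1×35.450 + 17×1.008 + 2×14.007 + 2×15.999 = 280.752 → 280.75 g/mol.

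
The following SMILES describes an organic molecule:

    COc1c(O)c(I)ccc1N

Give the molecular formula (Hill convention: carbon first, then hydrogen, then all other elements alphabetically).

Walk through each heavy atom and fill implicit hydrogens from standard valence (C 4, N 3, O 2, S 2, halogen 1); for lowercase aromatic atoms, an aromatic c carries 1 H when it has two neighbours and 0 H with three, and aromatic n carries 0 H:
  atom 1: C, bond orders sum to 1 (valence 4) → 3 H
  atom 2: O, bond orders sum to 2 (valence 2) → 0 H
  atom 3: aromatic c, 3 neighbours → 0 H
  atom 4: aromatic c, 3 neighbours → 0 H
  atom 5: O, bond orders sum to 1 (valence 2) → 1 H
  atom 6: aromatic c, 3 neighbours → 0 H
  atom 7: I (halogen, monovalent) → 0 H
  atom 8: aromatic c, 2 neighbours → 1 H
  atom 9: aromatic c, 2 neighbours → 1 H
  atom 10: aromatic c, 3 neighbours → 0 H
  atom 11: N, bond orders sum to 1 (valence 3) → 2 H
Totals → C:7, H:8, I:1, N:1, O:2.

C7H8INO2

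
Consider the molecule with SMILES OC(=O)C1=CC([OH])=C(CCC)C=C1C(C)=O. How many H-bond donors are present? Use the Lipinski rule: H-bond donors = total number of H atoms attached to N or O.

Donors: find every N or O and count the H atoms it carries.
  atom 1 (O): bond orders sum to 1 → 1 H
  atom 3 (O): bond orders sum to 2 → 0 H
  atom 7 (O): bond orders sum to 1 → 1 H
  atom 16 (O): bond orders sum to 2 → 0 H
Lipinski HBD = 2.

2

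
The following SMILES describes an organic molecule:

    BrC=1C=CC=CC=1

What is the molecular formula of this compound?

Walk through each heavy atom and fill implicit hydrogens from standard valence (C 4, N 3, O 2, S 2, halogen 1):
  atom 1: Br (halogen, monovalent) → 0 H
  atom 2: C, bond orders sum to 4 (valence 4) → 0 H
  atom 3: C, bond orders sum to 3 (valence 4) → 1 H
  atom 4: C, bond orders sum to 3 (valence 4) → 1 H
  atom 5: C, bond orders sum to 3 (valence 4) → 1 H
  atom 6: C, bond orders sum to 3 (valence 4) → 1 H
  atom 7: C, bond orders sum to 3 (valence 4) → 1 H
Totals → C:6, H:5, Br:1.
In Hill order: C6H5Br.

C6H5Br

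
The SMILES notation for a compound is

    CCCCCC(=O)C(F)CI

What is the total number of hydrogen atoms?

14

Walk through each heavy atom and fill implicit hydrogens from standard valence (C 4, N 3, O 2, S 2, halogen 1):
  atom 1: C, bond orders sum to 1 (valence 4) → 3 H
  atom 2: C, bond orders sum to 2 (valence 4) → 2 H
  atom 3: C, bond orders sum to 2 (valence 4) → 2 H
  atom 4: C, bond orders sum to 2 (valence 4) → 2 H
  atom 5: C, bond orders sum to 2 (valence 4) → 2 H
  atom 6: C, bond orders sum to 4 (valence 4) → 0 H
  atom 7: O, bond orders sum to 2 (valence 2) → 0 H
  atom 8: C, bond orders sum to 3 (valence 4) → 1 H
  atom 9: F (halogen, monovalent) → 0 H
  atom 10: C, bond orders sum to 2 (valence 4) → 2 H
  atom 11: I (halogen, monovalent) → 0 H
Total hydrogens: 14.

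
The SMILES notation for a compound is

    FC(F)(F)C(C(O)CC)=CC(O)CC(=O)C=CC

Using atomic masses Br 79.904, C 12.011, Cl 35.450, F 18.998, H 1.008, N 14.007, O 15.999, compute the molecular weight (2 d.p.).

First, the molecular formula is C12H17F3O3 (counting implicit H from valence).
  C: 12 × 12.011 = 144.132
  F: 3 × 18.998 = 56.994
  H: 17 × 1.008 = 17.136
  O: 3 × 15.999 = 47.997
Sum: 12×12.011 + 3×18.998 + 17×1.008 + 3×15.999 = 266.259 → 266.26 g/mol.

266.26 g/mol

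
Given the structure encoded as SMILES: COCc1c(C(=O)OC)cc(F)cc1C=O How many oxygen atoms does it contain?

Scan the SMILES for O atoms (remember two-letter symbols like Cl and Br are single atoms).
Oxygen count: 4.

4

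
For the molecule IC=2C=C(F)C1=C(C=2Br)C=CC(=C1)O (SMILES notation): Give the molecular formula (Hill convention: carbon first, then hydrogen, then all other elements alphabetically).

C10H5BrFIO

Walk through each heavy atom and fill implicit hydrogens from standard valence (C 4, N 3, O 2, S 2, halogen 1):
  atom 1: I (halogen, monovalent) → 0 H
  atom 2: C, bond orders sum to 4 (valence 4) → 0 H
  atom 3: C, bond orders sum to 3 (valence 4) → 1 H
  atom 4: C, bond orders sum to 4 (valence 4) → 0 H
  atom 5: F (halogen, monovalent) → 0 H
  atom 6: C, bond orders sum to 4 (valence 4) → 0 H
  atom 7: C, bond orders sum to 4 (valence 4) → 0 H
  atom 8: C, bond orders sum to 4 (valence 4) → 0 H
  atom 9: Br (halogen, monovalent) → 0 H
  atom 10: C, bond orders sum to 3 (valence 4) → 1 H
  atom 11: C, bond orders sum to 3 (valence 4) → 1 H
  atom 12: C, bond orders sum to 4 (valence 4) → 0 H
  atom 13: C, bond orders sum to 3 (valence 4) → 1 H
  atom 14: O, bond orders sum to 1 (valence 2) → 1 H
Totals → C:10, H:5, Br:1, F:1, I:1, O:1.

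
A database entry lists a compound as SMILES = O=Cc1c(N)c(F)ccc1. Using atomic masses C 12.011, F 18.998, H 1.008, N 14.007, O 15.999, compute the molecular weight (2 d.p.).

First, the molecular formula is C7H6FNO (counting implicit H from valence).
  C: 7 × 12.011 = 84.077
  F: 1 × 18.998 = 18.998
  H: 6 × 1.008 = 6.048
  N: 1 × 14.007 = 14.007
  O: 1 × 15.999 = 15.999
Sum: 7×12.011 + 1×18.998 + 6×1.008 + 1×14.007 + 1×15.999 = 139.129 → 139.13 g/mol.

139.13 g/mol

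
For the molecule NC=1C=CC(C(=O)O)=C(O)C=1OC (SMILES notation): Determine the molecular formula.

Walk through each heavy atom and fill implicit hydrogens from standard valence (C 4, N 3, O 2, S 2, halogen 1):
  atom 1: N, bond orders sum to 1 (valence 3) → 2 H
  atom 2: C, bond orders sum to 4 (valence 4) → 0 H
  atom 3: C, bond orders sum to 3 (valence 4) → 1 H
  atom 4: C, bond orders sum to 3 (valence 4) → 1 H
  atom 5: C, bond orders sum to 4 (valence 4) → 0 H
  atom 6: C, bond orders sum to 4 (valence 4) → 0 H
  atom 7: O, bond orders sum to 2 (valence 2) → 0 H
  atom 8: O, bond orders sum to 1 (valence 2) → 1 H
  atom 9: C, bond orders sum to 4 (valence 4) → 0 H
  atom 10: O, bond orders sum to 1 (valence 2) → 1 H
  atom 11: C, bond orders sum to 4 (valence 4) → 0 H
  atom 12: O, bond orders sum to 2 (valence 2) → 0 H
  atom 13: C, bond orders sum to 1 (valence 4) → 3 H
Totals → C:8, H:9, N:1, O:4.
In Hill order: C8H9NO4.

C8H9NO4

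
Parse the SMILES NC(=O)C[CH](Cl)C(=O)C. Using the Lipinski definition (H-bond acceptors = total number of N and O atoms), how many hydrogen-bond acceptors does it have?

N atoms: 1; O atoms: 2.
Lipinski HBA = 1 + 2 = 3.

3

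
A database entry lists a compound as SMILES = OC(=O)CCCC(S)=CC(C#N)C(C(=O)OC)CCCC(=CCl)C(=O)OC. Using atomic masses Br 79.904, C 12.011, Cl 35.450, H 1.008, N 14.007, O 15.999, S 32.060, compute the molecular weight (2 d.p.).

First, the molecular formula is C18H24ClNO6S (counting implicit H from valence).
  C: 18 × 12.011 = 216.198
  Cl: 1 × 35.450 = 35.450
  H: 24 × 1.008 = 24.192
  N: 1 × 14.007 = 14.007
  O: 6 × 15.999 = 95.994
  S: 1 × 32.060 = 32.060
Sum: 18×12.011 + 1×35.450 + 24×1.008 + 1×14.007 + 6×15.999 + 1×32.060 = 417.901 → 417.90 g/mol.

417.90 g/mol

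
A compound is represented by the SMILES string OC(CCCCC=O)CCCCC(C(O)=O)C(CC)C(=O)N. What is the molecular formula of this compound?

Walk through each heavy atom and fill implicit hydrogens from standard valence (C 4, N 3, O 2, S 2, halogen 1):
  atom 1: O, bond orders sum to 1 (valence 2) → 1 H
  atom 2: C, bond orders sum to 3 (valence 4) → 1 H
  atom 3: C, bond orders sum to 2 (valence 4) → 2 H
  atom 4: C, bond orders sum to 2 (valence 4) → 2 H
  atom 5: C, bond orders sum to 2 (valence 4) → 2 H
  atom 6: C, bond orders sum to 2 (valence 4) → 2 H
  atom 7: C, bond orders sum to 3 (valence 4) → 1 H
  atom 8: O, bond orders sum to 2 (valence 2) → 0 H
  atom 9: C, bond orders sum to 2 (valence 4) → 2 H
  atom 10: C, bond orders sum to 2 (valence 4) → 2 H
  atom 11: C, bond orders sum to 2 (valence 4) → 2 H
  atom 12: C, bond orders sum to 2 (valence 4) → 2 H
  atom 13: C, bond orders sum to 3 (valence 4) → 1 H
  atom 14: C, bond orders sum to 4 (valence 4) → 0 H
  atom 15: O, bond orders sum to 1 (valence 2) → 1 H
  atom 16: O, bond orders sum to 2 (valence 2) → 0 H
  atom 17: C, bond orders sum to 3 (valence 4) → 1 H
  atom 18: C, bond orders sum to 2 (valence 4) → 2 H
  atom 19: C, bond orders sum to 1 (valence 4) → 3 H
  atom 20: C, bond orders sum to 4 (valence 4) → 0 H
  atom 21: O, bond orders sum to 2 (valence 2) → 0 H
  atom 22: N, bond orders sum to 1 (valence 3) → 2 H
Totals → C:16, H:29, N:1, O:5.

C16H29NO5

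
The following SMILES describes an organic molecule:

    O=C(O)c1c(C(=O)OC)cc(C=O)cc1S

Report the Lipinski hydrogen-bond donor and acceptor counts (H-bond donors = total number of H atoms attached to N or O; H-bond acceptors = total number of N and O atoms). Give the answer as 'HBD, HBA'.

1, 5

Donors: find every N or O and count the H atoms it carries.
  atom 1 (O): bond orders sum to 2 → 0 H
  atom 3 (O): bond orders sum to 1 → 1 H
  atom 7 (O): bond orders sum to 2 → 0 H
  atom 8 (O): bond orders sum to 2 → 0 H
  atom 13 (O): bond orders sum to 2 → 0 H
Lipinski HBD = 1.
Acceptors: N atoms = 0, O atoms = 5 → HBA = 5.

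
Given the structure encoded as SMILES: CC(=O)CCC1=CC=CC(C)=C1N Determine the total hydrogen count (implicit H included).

Walk through each heavy atom and fill implicit hydrogens from standard valence (C 4, N 3, O 2, S 2, halogen 1):
  atom 1: C, bond orders sum to 1 (valence 4) → 3 H
  atom 2: C, bond orders sum to 4 (valence 4) → 0 H
  atom 3: O, bond orders sum to 2 (valence 2) → 0 H
  atom 4: C, bond orders sum to 2 (valence 4) → 2 H
  atom 5: C, bond orders sum to 2 (valence 4) → 2 H
  atom 6: C, bond orders sum to 4 (valence 4) → 0 H
  atom 7: C, bond orders sum to 3 (valence 4) → 1 H
  atom 8: C, bond orders sum to 3 (valence 4) → 1 H
  atom 9: C, bond orders sum to 3 (valence 4) → 1 H
  atom 10: C, bond orders sum to 4 (valence 4) → 0 H
  atom 11: C, bond orders sum to 1 (valence 4) → 3 H
  atom 12: C, bond orders sum to 4 (valence 4) → 0 H
  atom 13: N, bond orders sum to 1 (valence 3) → 2 H
Total hydrogens: 15.

15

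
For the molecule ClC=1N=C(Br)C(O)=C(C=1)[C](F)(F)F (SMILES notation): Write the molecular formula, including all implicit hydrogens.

C6H2BrClF3NO

Walk through each heavy atom and fill implicit hydrogens from standard valence (C 4, N 3, O 2, S 2, halogen 1):
  atom 1: Cl (halogen, monovalent) → 0 H
  atom 2: C, bond orders sum to 4 (valence 4) → 0 H
  atom 3: N, bond orders sum to 3 (valence 3) → 0 H
  atom 4: C, bond orders sum to 4 (valence 4) → 0 H
  atom 5: Br (halogen, monovalent) → 0 H
  atom 6: C, bond orders sum to 4 (valence 4) → 0 H
  atom 7: O, bond orders sum to 1 (valence 2) → 1 H
  atom 8: C, bond orders sum to 4 (valence 4) → 0 H
  atom 9: C, bond orders sum to 3 (valence 4) → 1 H
  atom 10: C with explicit H count 0
  atom 11: F (halogen, monovalent) → 0 H
  atom 12: F (halogen, monovalent) → 0 H
  atom 13: F (halogen, monovalent) → 0 H
Totals → C:6, H:2, Br:1, Cl:1, F:3, N:1, O:1.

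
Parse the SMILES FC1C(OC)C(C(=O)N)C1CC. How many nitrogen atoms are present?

1

Scan the SMILES for N atoms (remember two-letter symbols like Cl and Br are single atoms).
Nitrogen count: 1.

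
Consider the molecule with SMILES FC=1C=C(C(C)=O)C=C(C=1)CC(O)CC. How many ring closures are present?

1

In SMILES, each pair of matching ring-closure digits denotes one ring-closing bond; the number of such bonds equals the number of independent rings.
Ring-closure bonds here: 1.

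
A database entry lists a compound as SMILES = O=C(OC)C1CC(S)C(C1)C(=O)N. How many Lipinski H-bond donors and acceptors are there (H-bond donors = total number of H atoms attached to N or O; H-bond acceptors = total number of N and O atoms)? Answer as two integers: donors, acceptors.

2, 4

Donors: find every N or O and count the H atoms it carries.
  atom 1 (O): bond orders sum to 2 → 0 H
  atom 3 (O): bond orders sum to 2 → 0 H
  atom 12 (O): bond orders sum to 2 → 0 H
  atom 13 (N): bond orders sum to 1 → 2 H
Lipinski HBD = 2.
Acceptors: N atoms = 1, O atoms = 3 → HBA = 4.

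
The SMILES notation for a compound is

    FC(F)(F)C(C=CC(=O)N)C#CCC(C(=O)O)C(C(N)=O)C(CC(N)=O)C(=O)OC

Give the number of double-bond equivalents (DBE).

8

Degree of unsaturation = (number of rings) + (number of π bonds).
Ring closures in the SMILES: 0.
π bonds: 6 double bonds (each 1 DoU), 1 triple bond (each 2 DoU) → 8 DoU from unsaturation.
Total DoU = 0 + 8 = 8.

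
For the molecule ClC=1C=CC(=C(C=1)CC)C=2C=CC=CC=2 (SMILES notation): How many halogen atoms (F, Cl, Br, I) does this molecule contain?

1

Halogen atoms appear at heavy-atom position 1 (1×Cl).
Halogen count: 1.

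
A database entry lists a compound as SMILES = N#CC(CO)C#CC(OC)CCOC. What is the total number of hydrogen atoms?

Walk through each heavy atom and fill implicit hydrogens from standard valence (C 4, N 3, O 2, S 2, halogen 1):
  atom 1: N, bond orders sum to 3 (valence 3) → 0 H
  atom 2: C, bond orders sum to 4 (valence 4) → 0 H
  atom 3: C, bond orders sum to 3 (valence 4) → 1 H
  atom 4: C, bond orders sum to 2 (valence 4) → 2 H
  atom 5: O, bond orders sum to 1 (valence 2) → 1 H
  atom 6: C, bond orders sum to 4 (valence 4) → 0 H
  atom 7: C, bond orders sum to 4 (valence 4) → 0 H
  atom 8: C, bond orders sum to 3 (valence 4) → 1 H
  atom 9: O, bond orders sum to 2 (valence 2) → 0 H
  atom 10: C, bond orders sum to 1 (valence 4) → 3 H
  atom 11: C, bond orders sum to 2 (valence 4) → 2 H
  atom 12: C, bond orders sum to 2 (valence 4) → 2 H
  atom 13: O, bond orders sum to 2 (valence 2) → 0 H
  atom 14: C, bond orders sum to 1 (valence 4) → 3 H
Total hydrogens: 15.

15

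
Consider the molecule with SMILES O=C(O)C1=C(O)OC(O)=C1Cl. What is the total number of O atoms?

5

Scan the SMILES for O atoms (remember two-letter symbols like Cl and Br are single atoms).
Oxygen count: 5.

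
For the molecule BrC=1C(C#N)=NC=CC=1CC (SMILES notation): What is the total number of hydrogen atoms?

Walk through each heavy atom and fill implicit hydrogens from standard valence (C 4, N 3, O 2, S 2, halogen 1):
  atom 1: Br (halogen, monovalent) → 0 H
  atom 2: C, bond orders sum to 4 (valence 4) → 0 H
  atom 3: C, bond orders sum to 4 (valence 4) → 0 H
  atom 4: C, bond orders sum to 4 (valence 4) → 0 H
  atom 5: N, bond orders sum to 3 (valence 3) → 0 H
  atom 6: N, bond orders sum to 3 (valence 3) → 0 H
  atom 7: C, bond orders sum to 3 (valence 4) → 1 H
  atom 8: C, bond orders sum to 3 (valence 4) → 1 H
  atom 9: C, bond orders sum to 4 (valence 4) → 0 H
  atom 10: C, bond orders sum to 2 (valence 4) → 2 H
  atom 11: C, bond orders sum to 1 (valence 4) → 3 H
Total hydrogens: 7.

7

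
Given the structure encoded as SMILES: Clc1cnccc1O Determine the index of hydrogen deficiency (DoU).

4

Molecular formula: C5H4ClNO.
DoU = (2C + 2 + N − H − X) / 2, where X is the halogen count and O/S are ignored.
    = (2·5 + 2 + 1 − 4 − 1) / 2 = 8 / 2 = 4.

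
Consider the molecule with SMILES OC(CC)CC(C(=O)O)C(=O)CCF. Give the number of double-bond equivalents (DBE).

2

Degree of unsaturation = (number of rings) + (number of π bonds).
Ring closures in the SMILES: 0.
π bonds: 2 double bonds (each 1 DoU) → 2 DoU from unsaturation.
Total DoU = 0 + 2 = 2.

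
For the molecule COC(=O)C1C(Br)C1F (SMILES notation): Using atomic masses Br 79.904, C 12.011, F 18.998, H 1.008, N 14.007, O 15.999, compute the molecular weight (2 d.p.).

197.00 g/mol

First, the molecular formula is C5H6BrFO2 (counting implicit H from valence).
  Br: 1 × 79.904 = 79.904
  C: 5 × 12.011 = 60.055
  F: 1 × 18.998 = 18.998
  H: 6 × 1.008 = 6.048
  O: 2 × 15.999 = 31.998
Sum: 1×79.904 + 5×12.011 + 1×18.998 + 6×1.008 + 2×15.999 = 197.003 → 197.00 g/mol.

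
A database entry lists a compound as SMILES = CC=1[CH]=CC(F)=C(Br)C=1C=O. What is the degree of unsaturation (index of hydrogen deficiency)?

5

Degree of unsaturation = (number of rings) + (number of π bonds).
Ring closures in the SMILES: 1.
π bonds: 4 double bonds (each 1 DoU) → 4 DoU from unsaturation.
Total DoU = 1 + 4 = 5.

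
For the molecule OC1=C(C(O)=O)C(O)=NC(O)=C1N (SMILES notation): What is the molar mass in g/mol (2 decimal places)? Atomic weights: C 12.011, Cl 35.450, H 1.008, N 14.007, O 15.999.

186.12 g/mol

First, the molecular formula is C6H6N2O5 (counting implicit H from valence).
  C: 6 × 12.011 = 72.066
  H: 6 × 1.008 = 6.048
  N: 2 × 14.007 = 28.014
  O: 5 × 15.999 = 79.995
Sum: 6×12.011 + 6×1.008 + 2×14.007 + 5×15.999 = 186.123 → 186.12 g/mol.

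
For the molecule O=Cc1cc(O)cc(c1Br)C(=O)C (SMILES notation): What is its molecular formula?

Walk through each heavy atom and fill implicit hydrogens from standard valence (C 4, N 3, O 2, S 2, halogen 1); for lowercase aromatic atoms, an aromatic c carries 1 H when it has two neighbours and 0 H with three, and aromatic n carries 0 H:
  atom 1: O, bond orders sum to 2 (valence 2) → 0 H
  atom 2: C, bond orders sum to 3 (valence 4) → 1 H
  atom 3: aromatic c, 3 neighbours → 0 H
  atom 4: aromatic c, 2 neighbours → 1 H
  atom 5: aromatic c, 3 neighbours → 0 H
  atom 6: O, bond orders sum to 1 (valence 2) → 1 H
  atom 7: aromatic c, 2 neighbours → 1 H
  atom 8: aromatic c, 3 neighbours → 0 H
  atom 9: aromatic c, 3 neighbours → 0 H
  atom 10: Br (halogen, monovalent) → 0 H
  atom 11: C, bond orders sum to 4 (valence 4) → 0 H
  atom 12: O, bond orders sum to 2 (valence 2) → 0 H
  atom 13: C, bond orders sum to 1 (valence 4) → 3 H
Totals → C:9, H:7, Br:1, O:3.
In Hill order: C9H7BrO3.

C9H7BrO3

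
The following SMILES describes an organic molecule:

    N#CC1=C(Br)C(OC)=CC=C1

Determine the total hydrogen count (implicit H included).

Walk through each heavy atom and fill implicit hydrogens from standard valence (C 4, N 3, O 2, S 2, halogen 1):
  atom 1: N, bond orders sum to 3 (valence 3) → 0 H
  atom 2: C, bond orders sum to 4 (valence 4) → 0 H
  atom 3: C, bond orders sum to 4 (valence 4) → 0 H
  atom 4: C, bond orders sum to 4 (valence 4) → 0 H
  atom 5: Br (halogen, monovalent) → 0 H
  atom 6: C, bond orders sum to 4 (valence 4) → 0 H
  atom 7: O, bond orders sum to 2 (valence 2) → 0 H
  atom 8: C, bond orders sum to 1 (valence 4) → 3 H
  atom 9: C, bond orders sum to 3 (valence 4) → 1 H
  atom 10: C, bond orders sum to 3 (valence 4) → 1 H
  atom 11: C, bond orders sum to 3 (valence 4) → 1 H
Total hydrogens: 6.

6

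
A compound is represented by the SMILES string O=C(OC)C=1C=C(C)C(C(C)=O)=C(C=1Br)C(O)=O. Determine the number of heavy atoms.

18

Every atom symbol written in the SMILES (organic subset) is one heavy atom; implicit H are not written.
Heavy atoms by element → Br:1, C:12, O:5.
Total: 18.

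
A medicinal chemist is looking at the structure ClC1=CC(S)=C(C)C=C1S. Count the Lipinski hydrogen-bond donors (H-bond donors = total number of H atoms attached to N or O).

0

Donors: find every N or O and count the H atoms it carries.
  (no N or O atoms present)
Lipinski HBD = 0.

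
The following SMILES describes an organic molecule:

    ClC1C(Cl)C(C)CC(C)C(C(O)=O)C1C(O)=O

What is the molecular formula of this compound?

C11H16Cl2O4

Walk through each heavy atom and fill implicit hydrogens from standard valence (C 4, N 3, O 2, S 2, halogen 1):
  atom 1: Cl (halogen, monovalent) → 0 H
  atom 2: C, bond orders sum to 3 (valence 4) → 1 H
  atom 3: C, bond orders sum to 3 (valence 4) → 1 H
  atom 4: Cl (halogen, monovalent) → 0 H
  atom 5: C, bond orders sum to 3 (valence 4) → 1 H
  atom 6: C, bond orders sum to 1 (valence 4) → 3 H
  atom 7: C, bond orders sum to 2 (valence 4) → 2 H
  atom 8: C, bond orders sum to 3 (valence 4) → 1 H
  atom 9: C, bond orders sum to 1 (valence 4) → 3 H
  atom 10: C, bond orders sum to 3 (valence 4) → 1 H
  atom 11: C, bond orders sum to 4 (valence 4) → 0 H
  atom 12: O, bond orders sum to 1 (valence 2) → 1 H
  atom 13: O, bond orders sum to 2 (valence 2) → 0 H
  atom 14: C, bond orders sum to 3 (valence 4) → 1 H
  atom 15: C, bond orders sum to 4 (valence 4) → 0 H
  atom 16: O, bond orders sum to 1 (valence 2) → 1 H
  atom 17: O, bond orders sum to 2 (valence 2) → 0 H
Totals → C:11, H:16, Cl:2, O:4.
In Hill order: C11H16Cl2O4.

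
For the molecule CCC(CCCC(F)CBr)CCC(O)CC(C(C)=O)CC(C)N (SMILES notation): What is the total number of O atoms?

Scan the SMILES for O atoms (remember two-letter symbols like Cl and Br are single atoms).
Oxygen count: 2.

2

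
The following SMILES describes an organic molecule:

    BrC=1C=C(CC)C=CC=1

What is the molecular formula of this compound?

Walk through each heavy atom and fill implicit hydrogens from standard valence (C 4, N 3, O 2, S 2, halogen 1):
  atom 1: Br (halogen, monovalent) → 0 H
  atom 2: C, bond orders sum to 4 (valence 4) → 0 H
  atom 3: C, bond orders sum to 3 (valence 4) → 1 H
  atom 4: C, bond orders sum to 4 (valence 4) → 0 H
  atom 5: C, bond orders sum to 2 (valence 4) → 2 H
  atom 6: C, bond orders sum to 1 (valence 4) → 3 H
  atom 7: C, bond orders sum to 3 (valence 4) → 1 H
  atom 8: C, bond orders sum to 3 (valence 4) → 1 H
  atom 9: C, bond orders sum to 3 (valence 4) → 1 H
Totals → C:8, H:9, Br:1.
In Hill order: C8H9Br.

C8H9Br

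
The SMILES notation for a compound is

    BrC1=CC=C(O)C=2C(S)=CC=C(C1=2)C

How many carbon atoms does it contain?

Count every carbon token in the SMILES (each C, including those in ring-closure positions and inside branches).
Carbon count: 11.

11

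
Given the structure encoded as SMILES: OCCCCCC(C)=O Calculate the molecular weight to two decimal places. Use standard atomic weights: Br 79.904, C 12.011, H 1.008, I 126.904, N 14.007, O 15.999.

130.19 g/mol

First, the molecular formula is C7H14O2 (counting implicit H from valence).
  C: 7 × 12.011 = 84.077
  H: 14 × 1.008 = 14.112
  O: 2 × 15.999 = 31.998
Sum: 7×12.011 + 14×1.008 + 2×15.999 = 130.187 → 130.19 g/mol.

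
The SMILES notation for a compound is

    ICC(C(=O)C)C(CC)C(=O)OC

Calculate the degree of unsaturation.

Molecular formula: C9H15IO3.
DoU = (2C + 2 + N − H − X) / 2, where X is the halogen count and O/S are ignored.
    = (2·9 + 2 + 0 − 15 − 1) / 2 = 4 / 2 = 2.

2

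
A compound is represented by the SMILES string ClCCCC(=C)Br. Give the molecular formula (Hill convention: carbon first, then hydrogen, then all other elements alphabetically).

C5H8BrCl

Walk through each heavy atom and fill implicit hydrogens from standard valence (C 4, N 3, O 2, S 2, halogen 1):
  atom 1: Cl (halogen, monovalent) → 0 H
  atom 2: C, bond orders sum to 2 (valence 4) → 2 H
  atom 3: C, bond orders sum to 2 (valence 4) → 2 H
  atom 4: C, bond orders sum to 2 (valence 4) → 2 H
  atom 5: C, bond orders sum to 4 (valence 4) → 0 H
  atom 6: C, bond orders sum to 2 (valence 4) → 2 H
  atom 7: Br (halogen, monovalent) → 0 H
Totals → C:5, H:8, Br:1, Cl:1.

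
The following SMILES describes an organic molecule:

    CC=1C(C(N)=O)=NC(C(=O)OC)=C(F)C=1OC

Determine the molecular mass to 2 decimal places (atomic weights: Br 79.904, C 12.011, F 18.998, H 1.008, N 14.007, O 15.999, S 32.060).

First, the molecular formula is C10H11FN2O4 (counting implicit H from valence).
  C: 10 × 12.011 = 120.110
  F: 1 × 18.998 = 18.998
  H: 11 × 1.008 = 11.088
  N: 2 × 14.007 = 28.014
  O: 4 × 15.999 = 63.996
Sum: 10×12.011 + 1×18.998 + 11×1.008 + 2×14.007 + 4×15.999 = 242.206 → 242.21 g/mol.

242.21 g/mol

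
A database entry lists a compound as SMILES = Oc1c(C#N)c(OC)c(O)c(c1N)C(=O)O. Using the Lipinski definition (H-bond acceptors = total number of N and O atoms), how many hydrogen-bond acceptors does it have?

N atoms: 2; O atoms: 5.
Lipinski HBA = 2 + 5 = 7.

7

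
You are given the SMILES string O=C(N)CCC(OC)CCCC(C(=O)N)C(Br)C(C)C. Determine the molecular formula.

C14H27BrN2O3

Walk through each heavy atom and fill implicit hydrogens from standard valence (C 4, N 3, O 2, S 2, halogen 1):
  atom 1: O, bond orders sum to 2 (valence 2) → 0 H
  atom 2: C, bond orders sum to 4 (valence 4) → 0 H
  atom 3: N, bond orders sum to 1 (valence 3) → 2 H
  atom 4: C, bond orders sum to 2 (valence 4) → 2 H
  atom 5: C, bond orders sum to 2 (valence 4) → 2 H
  atom 6: C, bond orders sum to 3 (valence 4) → 1 H
  atom 7: O, bond orders sum to 2 (valence 2) → 0 H
  atom 8: C, bond orders sum to 1 (valence 4) → 3 H
  atom 9: C, bond orders sum to 2 (valence 4) → 2 H
  atom 10: C, bond orders sum to 2 (valence 4) → 2 H
  atom 11: C, bond orders sum to 2 (valence 4) → 2 H
  atom 12: C, bond orders sum to 3 (valence 4) → 1 H
  atom 13: C, bond orders sum to 4 (valence 4) → 0 H
  atom 14: O, bond orders sum to 2 (valence 2) → 0 H
  atom 15: N, bond orders sum to 1 (valence 3) → 2 H
  atom 16: C, bond orders sum to 3 (valence 4) → 1 H
  atom 17: Br (halogen, monovalent) → 0 H
  atom 18: C, bond orders sum to 3 (valence 4) → 1 H
  atom 19: C, bond orders sum to 1 (valence 4) → 3 H
  atom 20: C, bond orders sum to 1 (valence 4) → 3 H
Totals → C:14, H:27, Br:1, N:2, O:3.
In Hill order: C14H27BrN2O3.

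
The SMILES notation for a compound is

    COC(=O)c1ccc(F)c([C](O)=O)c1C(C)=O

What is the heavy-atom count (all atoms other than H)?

Every atom symbol written in the SMILES (organic subset) is one heavy atom; implicit H are not written.
Heavy atoms by element → C:11, F:1, O:5.
Total: 17.

17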